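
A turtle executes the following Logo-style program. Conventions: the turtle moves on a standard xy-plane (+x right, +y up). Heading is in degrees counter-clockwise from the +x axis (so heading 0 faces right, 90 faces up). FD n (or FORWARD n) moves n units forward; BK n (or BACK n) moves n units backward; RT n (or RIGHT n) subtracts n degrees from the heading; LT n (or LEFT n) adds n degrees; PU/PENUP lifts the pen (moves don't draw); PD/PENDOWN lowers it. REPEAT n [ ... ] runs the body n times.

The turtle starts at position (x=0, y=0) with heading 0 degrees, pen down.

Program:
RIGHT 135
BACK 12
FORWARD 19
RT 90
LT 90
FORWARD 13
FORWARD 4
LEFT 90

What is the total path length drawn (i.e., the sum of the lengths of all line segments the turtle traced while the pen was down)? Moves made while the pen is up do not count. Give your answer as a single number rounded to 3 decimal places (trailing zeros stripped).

Answer: 48

Derivation:
Executing turtle program step by step:
Start: pos=(0,0), heading=0, pen down
RT 135: heading 0 -> 225
BK 12: (0,0) -> (8.485,8.485) [heading=225, draw]
FD 19: (8.485,8.485) -> (-4.95,-4.95) [heading=225, draw]
RT 90: heading 225 -> 135
LT 90: heading 135 -> 225
FD 13: (-4.95,-4.95) -> (-14.142,-14.142) [heading=225, draw]
FD 4: (-14.142,-14.142) -> (-16.971,-16.971) [heading=225, draw]
LT 90: heading 225 -> 315
Final: pos=(-16.971,-16.971), heading=315, 4 segment(s) drawn

Segment lengths:
  seg 1: (0,0) -> (8.485,8.485), length = 12
  seg 2: (8.485,8.485) -> (-4.95,-4.95), length = 19
  seg 3: (-4.95,-4.95) -> (-14.142,-14.142), length = 13
  seg 4: (-14.142,-14.142) -> (-16.971,-16.971), length = 4
Total = 48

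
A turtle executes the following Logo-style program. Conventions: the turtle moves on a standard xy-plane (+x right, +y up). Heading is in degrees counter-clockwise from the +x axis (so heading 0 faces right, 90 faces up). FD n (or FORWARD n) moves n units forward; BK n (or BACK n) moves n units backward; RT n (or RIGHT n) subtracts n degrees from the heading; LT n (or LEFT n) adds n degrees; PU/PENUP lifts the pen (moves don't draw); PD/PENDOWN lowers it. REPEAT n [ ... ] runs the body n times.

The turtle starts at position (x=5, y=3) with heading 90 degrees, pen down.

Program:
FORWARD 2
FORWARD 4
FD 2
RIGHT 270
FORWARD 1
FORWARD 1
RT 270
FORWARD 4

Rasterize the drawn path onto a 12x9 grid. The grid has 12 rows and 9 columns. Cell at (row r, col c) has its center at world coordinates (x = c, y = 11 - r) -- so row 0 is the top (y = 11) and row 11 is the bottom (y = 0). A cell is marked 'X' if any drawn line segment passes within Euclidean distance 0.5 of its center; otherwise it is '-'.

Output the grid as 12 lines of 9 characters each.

Segment 0: (5,3) -> (5,5)
Segment 1: (5,5) -> (5,9)
Segment 2: (5,9) -> (5,11)
Segment 3: (5,11) -> (4,11)
Segment 4: (4,11) -> (3,11)
Segment 5: (3,11) -> (3,7)

Answer: ---XXX---
---X-X---
---X-X---
---X-X---
---X-X---
-----X---
-----X---
-----X---
-----X---
---------
---------
---------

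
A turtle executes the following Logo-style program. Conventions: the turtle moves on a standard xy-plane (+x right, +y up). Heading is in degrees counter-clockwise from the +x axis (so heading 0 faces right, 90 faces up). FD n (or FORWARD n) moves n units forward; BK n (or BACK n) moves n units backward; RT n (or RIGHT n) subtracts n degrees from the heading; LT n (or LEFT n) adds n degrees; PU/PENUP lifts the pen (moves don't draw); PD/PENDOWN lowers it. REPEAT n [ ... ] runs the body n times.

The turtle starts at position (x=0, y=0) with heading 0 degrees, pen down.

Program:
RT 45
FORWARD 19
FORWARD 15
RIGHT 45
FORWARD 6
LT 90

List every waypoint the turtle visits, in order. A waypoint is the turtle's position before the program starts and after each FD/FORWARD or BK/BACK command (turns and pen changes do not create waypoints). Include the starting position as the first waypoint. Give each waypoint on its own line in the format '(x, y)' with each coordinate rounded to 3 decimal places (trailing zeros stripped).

Executing turtle program step by step:
Start: pos=(0,0), heading=0, pen down
RT 45: heading 0 -> 315
FD 19: (0,0) -> (13.435,-13.435) [heading=315, draw]
FD 15: (13.435,-13.435) -> (24.042,-24.042) [heading=315, draw]
RT 45: heading 315 -> 270
FD 6: (24.042,-24.042) -> (24.042,-30.042) [heading=270, draw]
LT 90: heading 270 -> 0
Final: pos=(24.042,-30.042), heading=0, 3 segment(s) drawn
Waypoints (4 total):
(0, 0)
(13.435, -13.435)
(24.042, -24.042)
(24.042, -30.042)

Answer: (0, 0)
(13.435, -13.435)
(24.042, -24.042)
(24.042, -30.042)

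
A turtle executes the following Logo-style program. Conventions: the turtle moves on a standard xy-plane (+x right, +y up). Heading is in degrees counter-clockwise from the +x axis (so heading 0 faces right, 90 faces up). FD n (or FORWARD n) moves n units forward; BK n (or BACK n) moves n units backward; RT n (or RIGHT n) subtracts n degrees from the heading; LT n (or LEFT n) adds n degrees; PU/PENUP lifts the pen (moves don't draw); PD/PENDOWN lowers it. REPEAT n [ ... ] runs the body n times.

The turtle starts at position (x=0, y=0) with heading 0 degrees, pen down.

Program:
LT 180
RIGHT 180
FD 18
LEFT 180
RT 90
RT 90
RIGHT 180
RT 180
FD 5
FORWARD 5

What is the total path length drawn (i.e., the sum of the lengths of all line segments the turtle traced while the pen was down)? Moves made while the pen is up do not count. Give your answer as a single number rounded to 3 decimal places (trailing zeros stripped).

Executing turtle program step by step:
Start: pos=(0,0), heading=0, pen down
LT 180: heading 0 -> 180
RT 180: heading 180 -> 0
FD 18: (0,0) -> (18,0) [heading=0, draw]
LT 180: heading 0 -> 180
RT 90: heading 180 -> 90
RT 90: heading 90 -> 0
RT 180: heading 0 -> 180
RT 180: heading 180 -> 0
FD 5: (18,0) -> (23,0) [heading=0, draw]
FD 5: (23,0) -> (28,0) [heading=0, draw]
Final: pos=(28,0), heading=0, 3 segment(s) drawn

Segment lengths:
  seg 1: (0,0) -> (18,0), length = 18
  seg 2: (18,0) -> (23,0), length = 5
  seg 3: (23,0) -> (28,0), length = 5
Total = 28

Answer: 28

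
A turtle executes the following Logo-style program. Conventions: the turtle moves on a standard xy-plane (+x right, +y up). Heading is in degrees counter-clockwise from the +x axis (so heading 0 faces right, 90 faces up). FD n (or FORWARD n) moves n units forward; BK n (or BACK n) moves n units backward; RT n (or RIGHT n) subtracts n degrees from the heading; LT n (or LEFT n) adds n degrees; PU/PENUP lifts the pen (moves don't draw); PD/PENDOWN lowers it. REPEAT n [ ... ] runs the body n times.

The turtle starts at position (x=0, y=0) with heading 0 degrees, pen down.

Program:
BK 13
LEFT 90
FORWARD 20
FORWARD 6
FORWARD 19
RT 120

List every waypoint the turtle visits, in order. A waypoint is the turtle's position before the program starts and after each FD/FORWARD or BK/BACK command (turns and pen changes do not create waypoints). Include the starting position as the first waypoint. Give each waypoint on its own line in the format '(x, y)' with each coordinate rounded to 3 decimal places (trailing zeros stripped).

Executing turtle program step by step:
Start: pos=(0,0), heading=0, pen down
BK 13: (0,0) -> (-13,0) [heading=0, draw]
LT 90: heading 0 -> 90
FD 20: (-13,0) -> (-13,20) [heading=90, draw]
FD 6: (-13,20) -> (-13,26) [heading=90, draw]
FD 19: (-13,26) -> (-13,45) [heading=90, draw]
RT 120: heading 90 -> 330
Final: pos=(-13,45), heading=330, 4 segment(s) drawn
Waypoints (5 total):
(0, 0)
(-13, 0)
(-13, 20)
(-13, 26)
(-13, 45)

Answer: (0, 0)
(-13, 0)
(-13, 20)
(-13, 26)
(-13, 45)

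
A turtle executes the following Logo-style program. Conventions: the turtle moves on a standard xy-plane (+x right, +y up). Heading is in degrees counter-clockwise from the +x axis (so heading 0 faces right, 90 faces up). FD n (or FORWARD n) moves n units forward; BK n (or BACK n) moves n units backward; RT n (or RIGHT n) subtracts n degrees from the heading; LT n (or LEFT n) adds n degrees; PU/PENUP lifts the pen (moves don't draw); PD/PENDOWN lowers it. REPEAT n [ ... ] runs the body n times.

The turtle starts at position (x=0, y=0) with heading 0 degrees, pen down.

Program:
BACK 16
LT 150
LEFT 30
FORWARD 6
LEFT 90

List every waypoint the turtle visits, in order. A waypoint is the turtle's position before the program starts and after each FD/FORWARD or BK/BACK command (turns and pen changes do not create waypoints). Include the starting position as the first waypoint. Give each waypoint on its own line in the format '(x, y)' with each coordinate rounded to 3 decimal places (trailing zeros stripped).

Executing turtle program step by step:
Start: pos=(0,0), heading=0, pen down
BK 16: (0,0) -> (-16,0) [heading=0, draw]
LT 150: heading 0 -> 150
LT 30: heading 150 -> 180
FD 6: (-16,0) -> (-22,0) [heading=180, draw]
LT 90: heading 180 -> 270
Final: pos=(-22,0), heading=270, 2 segment(s) drawn
Waypoints (3 total):
(0, 0)
(-16, 0)
(-22, 0)

Answer: (0, 0)
(-16, 0)
(-22, 0)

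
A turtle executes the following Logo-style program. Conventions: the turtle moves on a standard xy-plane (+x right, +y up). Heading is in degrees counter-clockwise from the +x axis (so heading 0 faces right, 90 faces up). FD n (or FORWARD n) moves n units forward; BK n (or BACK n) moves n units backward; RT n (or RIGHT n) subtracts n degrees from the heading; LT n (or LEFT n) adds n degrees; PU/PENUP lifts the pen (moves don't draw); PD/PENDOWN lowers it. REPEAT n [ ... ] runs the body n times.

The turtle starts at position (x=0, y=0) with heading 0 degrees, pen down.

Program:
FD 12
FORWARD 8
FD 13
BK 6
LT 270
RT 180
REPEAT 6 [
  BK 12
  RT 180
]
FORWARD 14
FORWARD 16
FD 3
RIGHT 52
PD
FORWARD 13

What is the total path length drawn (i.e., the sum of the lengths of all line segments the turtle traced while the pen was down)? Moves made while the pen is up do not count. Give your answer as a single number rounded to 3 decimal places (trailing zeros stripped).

Answer: 157

Derivation:
Executing turtle program step by step:
Start: pos=(0,0), heading=0, pen down
FD 12: (0,0) -> (12,0) [heading=0, draw]
FD 8: (12,0) -> (20,0) [heading=0, draw]
FD 13: (20,0) -> (33,0) [heading=0, draw]
BK 6: (33,0) -> (27,0) [heading=0, draw]
LT 270: heading 0 -> 270
RT 180: heading 270 -> 90
REPEAT 6 [
  -- iteration 1/6 --
  BK 12: (27,0) -> (27,-12) [heading=90, draw]
  RT 180: heading 90 -> 270
  -- iteration 2/6 --
  BK 12: (27,-12) -> (27,0) [heading=270, draw]
  RT 180: heading 270 -> 90
  -- iteration 3/6 --
  BK 12: (27,0) -> (27,-12) [heading=90, draw]
  RT 180: heading 90 -> 270
  -- iteration 4/6 --
  BK 12: (27,-12) -> (27,0) [heading=270, draw]
  RT 180: heading 270 -> 90
  -- iteration 5/6 --
  BK 12: (27,0) -> (27,-12) [heading=90, draw]
  RT 180: heading 90 -> 270
  -- iteration 6/6 --
  BK 12: (27,-12) -> (27,0) [heading=270, draw]
  RT 180: heading 270 -> 90
]
FD 14: (27,0) -> (27,14) [heading=90, draw]
FD 16: (27,14) -> (27,30) [heading=90, draw]
FD 3: (27,30) -> (27,33) [heading=90, draw]
RT 52: heading 90 -> 38
PD: pen down
FD 13: (27,33) -> (37.244,41.004) [heading=38, draw]
Final: pos=(37.244,41.004), heading=38, 14 segment(s) drawn

Segment lengths:
  seg 1: (0,0) -> (12,0), length = 12
  seg 2: (12,0) -> (20,0), length = 8
  seg 3: (20,0) -> (33,0), length = 13
  seg 4: (33,0) -> (27,0), length = 6
  seg 5: (27,0) -> (27,-12), length = 12
  seg 6: (27,-12) -> (27,0), length = 12
  seg 7: (27,0) -> (27,-12), length = 12
  seg 8: (27,-12) -> (27,0), length = 12
  seg 9: (27,0) -> (27,-12), length = 12
  seg 10: (27,-12) -> (27,0), length = 12
  seg 11: (27,0) -> (27,14), length = 14
  seg 12: (27,14) -> (27,30), length = 16
  seg 13: (27,30) -> (27,33), length = 3
  seg 14: (27,33) -> (37.244,41.004), length = 13
Total = 157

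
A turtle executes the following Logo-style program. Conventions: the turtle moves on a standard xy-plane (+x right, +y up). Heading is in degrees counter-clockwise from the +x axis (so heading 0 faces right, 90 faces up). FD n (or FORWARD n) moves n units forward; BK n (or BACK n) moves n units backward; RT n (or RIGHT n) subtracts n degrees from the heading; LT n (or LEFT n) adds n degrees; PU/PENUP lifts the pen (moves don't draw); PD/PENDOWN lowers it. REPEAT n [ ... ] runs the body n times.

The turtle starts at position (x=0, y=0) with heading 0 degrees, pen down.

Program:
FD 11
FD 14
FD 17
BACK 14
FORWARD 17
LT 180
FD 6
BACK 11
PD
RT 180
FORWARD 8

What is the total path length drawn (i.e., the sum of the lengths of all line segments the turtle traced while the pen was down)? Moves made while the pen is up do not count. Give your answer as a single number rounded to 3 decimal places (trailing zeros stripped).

Answer: 98

Derivation:
Executing turtle program step by step:
Start: pos=(0,0), heading=0, pen down
FD 11: (0,0) -> (11,0) [heading=0, draw]
FD 14: (11,0) -> (25,0) [heading=0, draw]
FD 17: (25,0) -> (42,0) [heading=0, draw]
BK 14: (42,0) -> (28,0) [heading=0, draw]
FD 17: (28,0) -> (45,0) [heading=0, draw]
LT 180: heading 0 -> 180
FD 6: (45,0) -> (39,0) [heading=180, draw]
BK 11: (39,0) -> (50,0) [heading=180, draw]
PD: pen down
RT 180: heading 180 -> 0
FD 8: (50,0) -> (58,0) [heading=0, draw]
Final: pos=(58,0), heading=0, 8 segment(s) drawn

Segment lengths:
  seg 1: (0,0) -> (11,0), length = 11
  seg 2: (11,0) -> (25,0), length = 14
  seg 3: (25,0) -> (42,0), length = 17
  seg 4: (42,0) -> (28,0), length = 14
  seg 5: (28,0) -> (45,0), length = 17
  seg 6: (45,0) -> (39,0), length = 6
  seg 7: (39,0) -> (50,0), length = 11
  seg 8: (50,0) -> (58,0), length = 8
Total = 98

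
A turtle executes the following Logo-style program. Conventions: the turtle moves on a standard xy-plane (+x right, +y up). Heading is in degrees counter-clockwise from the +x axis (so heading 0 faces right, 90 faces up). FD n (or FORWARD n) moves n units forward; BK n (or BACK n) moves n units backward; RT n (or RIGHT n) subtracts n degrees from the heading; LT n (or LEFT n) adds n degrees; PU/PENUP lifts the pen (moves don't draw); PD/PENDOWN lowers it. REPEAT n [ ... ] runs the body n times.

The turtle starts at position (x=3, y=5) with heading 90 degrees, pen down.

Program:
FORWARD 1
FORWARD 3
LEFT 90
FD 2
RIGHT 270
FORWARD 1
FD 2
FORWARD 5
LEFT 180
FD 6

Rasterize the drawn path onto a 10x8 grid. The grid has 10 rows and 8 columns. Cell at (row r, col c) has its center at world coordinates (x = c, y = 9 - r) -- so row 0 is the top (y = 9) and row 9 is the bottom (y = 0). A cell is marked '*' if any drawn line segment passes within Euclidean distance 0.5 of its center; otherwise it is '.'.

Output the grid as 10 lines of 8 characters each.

Answer: .***....
.*.*....
.*.*....
.*.*....
.*.*....
.*......
.*......
.*......
.*......
........

Derivation:
Segment 0: (3,5) -> (3,6)
Segment 1: (3,6) -> (3,9)
Segment 2: (3,9) -> (1,9)
Segment 3: (1,9) -> (1,8)
Segment 4: (1,8) -> (1,6)
Segment 5: (1,6) -> (1,1)
Segment 6: (1,1) -> (1,7)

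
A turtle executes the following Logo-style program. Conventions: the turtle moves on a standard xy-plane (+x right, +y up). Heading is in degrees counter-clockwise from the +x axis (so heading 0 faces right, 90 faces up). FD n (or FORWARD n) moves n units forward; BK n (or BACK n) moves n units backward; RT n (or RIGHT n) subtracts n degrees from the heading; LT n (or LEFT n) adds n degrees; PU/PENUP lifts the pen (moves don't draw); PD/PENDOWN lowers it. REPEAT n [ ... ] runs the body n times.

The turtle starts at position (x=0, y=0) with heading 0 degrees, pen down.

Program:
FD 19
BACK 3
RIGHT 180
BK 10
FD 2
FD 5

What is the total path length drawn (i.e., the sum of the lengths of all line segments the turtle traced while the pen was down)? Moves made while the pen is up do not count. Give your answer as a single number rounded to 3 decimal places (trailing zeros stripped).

Executing turtle program step by step:
Start: pos=(0,0), heading=0, pen down
FD 19: (0,0) -> (19,0) [heading=0, draw]
BK 3: (19,0) -> (16,0) [heading=0, draw]
RT 180: heading 0 -> 180
BK 10: (16,0) -> (26,0) [heading=180, draw]
FD 2: (26,0) -> (24,0) [heading=180, draw]
FD 5: (24,0) -> (19,0) [heading=180, draw]
Final: pos=(19,0), heading=180, 5 segment(s) drawn

Segment lengths:
  seg 1: (0,0) -> (19,0), length = 19
  seg 2: (19,0) -> (16,0), length = 3
  seg 3: (16,0) -> (26,0), length = 10
  seg 4: (26,0) -> (24,0), length = 2
  seg 5: (24,0) -> (19,0), length = 5
Total = 39

Answer: 39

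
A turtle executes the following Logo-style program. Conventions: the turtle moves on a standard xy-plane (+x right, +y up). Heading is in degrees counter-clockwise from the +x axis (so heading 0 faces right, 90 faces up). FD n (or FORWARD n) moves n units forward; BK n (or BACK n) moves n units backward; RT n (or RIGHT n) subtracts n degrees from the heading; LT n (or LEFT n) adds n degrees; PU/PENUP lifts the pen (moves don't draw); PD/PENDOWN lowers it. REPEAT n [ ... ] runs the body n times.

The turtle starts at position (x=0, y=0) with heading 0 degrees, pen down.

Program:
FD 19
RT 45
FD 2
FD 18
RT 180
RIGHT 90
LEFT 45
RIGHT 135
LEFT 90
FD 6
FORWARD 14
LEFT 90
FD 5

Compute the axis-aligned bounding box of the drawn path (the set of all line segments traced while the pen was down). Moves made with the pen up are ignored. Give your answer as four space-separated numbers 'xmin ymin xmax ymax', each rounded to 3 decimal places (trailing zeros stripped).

Executing turtle program step by step:
Start: pos=(0,0), heading=0, pen down
FD 19: (0,0) -> (19,0) [heading=0, draw]
RT 45: heading 0 -> 315
FD 2: (19,0) -> (20.414,-1.414) [heading=315, draw]
FD 18: (20.414,-1.414) -> (33.142,-14.142) [heading=315, draw]
RT 180: heading 315 -> 135
RT 90: heading 135 -> 45
LT 45: heading 45 -> 90
RT 135: heading 90 -> 315
LT 90: heading 315 -> 45
FD 6: (33.142,-14.142) -> (37.385,-9.899) [heading=45, draw]
FD 14: (37.385,-9.899) -> (47.284,0) [heading=45, draw]
LT 90: heading 45 -> 135
FD 5: (47.284,0) -> (43.749,3.536) [heading=135, draw]
Final: pos=(43.749,3.536), heading=135, 6 segment(s) drawn

Segment endpoints: x in {0, 19, 20.414, 33.142, 37.385, 43.749, 47.284}, y in {-14.142, -9.899, -1.414, 0, 0, 3.536}
xmin=0, ymin=-14.142, xmax=47.284, ymax=3.536

Answer: 0 -14.142 47.284 3.536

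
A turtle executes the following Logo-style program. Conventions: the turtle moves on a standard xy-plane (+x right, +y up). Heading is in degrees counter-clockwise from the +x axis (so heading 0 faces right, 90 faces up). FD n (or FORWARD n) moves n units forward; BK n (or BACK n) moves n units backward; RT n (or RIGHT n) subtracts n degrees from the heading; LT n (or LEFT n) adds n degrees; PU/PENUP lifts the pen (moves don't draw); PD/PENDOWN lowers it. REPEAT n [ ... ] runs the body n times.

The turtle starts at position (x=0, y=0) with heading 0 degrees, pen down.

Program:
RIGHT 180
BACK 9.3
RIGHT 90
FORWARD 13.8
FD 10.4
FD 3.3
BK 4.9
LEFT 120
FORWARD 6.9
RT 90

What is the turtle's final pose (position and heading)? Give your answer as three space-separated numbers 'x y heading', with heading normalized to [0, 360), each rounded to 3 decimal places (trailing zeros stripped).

Answer: 3.324 19.15 120

Derivation:
Executing turtle program step by step:
Start: pos=(0,0), heading=0, pen down
RT 180: heading 0 -> 180
BK 9.3: (0,0) -> (9.3,0) [heading=180, draw]
RT 90: heading 180 -> 90
FD 13.8: (9.3,0) -> (9.3,13.8) [heading=90, draw]
FD 10.4: (9.3,13.8) -> (9.3,24.2) [heading=90, draw]
FD 3.3: (9.3,24.2) -> (9.3,27.5) [heading=90, draw]
BK 4.9: (9.3,27.5) -> (9.3,22.6) [heading=90, draw]
LT 120: heading 90 -> 210
FD 6.9: (9.3,22.6) -> (3.324,19.15) [heading=210, draw]
RT 90: heading 210 -> 120
Final: pos=(3.324,19.15), heading=120, 6 segment(s) drawn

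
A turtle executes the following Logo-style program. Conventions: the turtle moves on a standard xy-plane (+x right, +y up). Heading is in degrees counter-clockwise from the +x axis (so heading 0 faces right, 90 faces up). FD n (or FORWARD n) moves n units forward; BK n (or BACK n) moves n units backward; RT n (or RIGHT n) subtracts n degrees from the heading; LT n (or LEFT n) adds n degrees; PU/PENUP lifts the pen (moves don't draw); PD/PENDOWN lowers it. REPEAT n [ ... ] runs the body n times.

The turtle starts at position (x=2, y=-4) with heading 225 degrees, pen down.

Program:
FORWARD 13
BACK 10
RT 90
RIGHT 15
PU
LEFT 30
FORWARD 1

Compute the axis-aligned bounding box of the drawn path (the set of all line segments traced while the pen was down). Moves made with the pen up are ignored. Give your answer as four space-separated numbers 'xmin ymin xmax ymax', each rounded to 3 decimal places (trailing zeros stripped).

Answer: -7.192 -13.192 2 -4

Derivation:
Executing turtle program step by step:
Start: pos=(2,-4), heading=225, pen down
FD 13: (2,-4) -> (-7.192,-13.192) [heading=225, draw]
BK 10: (-7.192,-13.192) -> (-0.121,-6.121) [heading=225, draw]
RT 90: heading 225 -> 135
RT 15: heading 135 -> 120
PU: pen up
LT 30: heading 120 -> 150
FD 1: (-0.121,-6.121) -> (-0.987,-5.621) [heading=150, move]
Final: pos=(-0.987,-5.621), heading=150, 2 segment(s) drawn

Segment endpoints: x in {-7.192, -0.121, 2}, y in {-13.192, -6.121, -4}
xmin=-7.192, ymin=-13.192, xmax=2, ymax=-4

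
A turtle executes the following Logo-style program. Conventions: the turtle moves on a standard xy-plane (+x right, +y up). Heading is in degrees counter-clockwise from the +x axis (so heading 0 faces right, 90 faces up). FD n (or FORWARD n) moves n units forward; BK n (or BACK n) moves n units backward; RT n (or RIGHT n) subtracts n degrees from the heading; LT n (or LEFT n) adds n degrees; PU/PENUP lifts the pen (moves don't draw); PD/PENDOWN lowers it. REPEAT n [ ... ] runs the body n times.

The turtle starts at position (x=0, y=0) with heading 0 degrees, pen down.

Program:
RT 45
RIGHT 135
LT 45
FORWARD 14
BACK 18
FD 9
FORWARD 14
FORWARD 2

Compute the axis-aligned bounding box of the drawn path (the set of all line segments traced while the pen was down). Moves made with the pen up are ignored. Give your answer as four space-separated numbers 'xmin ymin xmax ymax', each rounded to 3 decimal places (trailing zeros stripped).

Answer: -14.849 -14.849 2.828 2.828

Derivation:
Executing turtle program step by step:
Start: pos=(0,0), heading=0, pen down
RT 45: heading 0 -> 315
RT 135: heading 315 -> 180
LT 45: heading 180 -> 225
FD 14: (0,0) -> (-9.899,-9.899) [heading=225, draw]
BK 18: (-9.899,-9.899) -> (2.828,2.828) [heading=225, draw]
FD 9: (2.828,2.828) -> (-3.536,-3.536) [heading=225, draw]
FD 14: (-3.536,-3.536) -> (-13.435,-13.435) [heading=225, draw]
FD 2: (-13.435,-13.435) -> (-14.849,-14.849) [heading=225, draw]
Final: pos=(-14.849,-14.849), heading=225, 5 segment(s) drawn

Segment endpoints: x in {-14.849, -13.435, -9.899, -3.536, 0, 2.828}, y in {-14.849, -13.435, -9.899, -3.536, 0, 2.828}
xmin=-14.849, ymin=-14.849, xmax=2.828, ymax=2.828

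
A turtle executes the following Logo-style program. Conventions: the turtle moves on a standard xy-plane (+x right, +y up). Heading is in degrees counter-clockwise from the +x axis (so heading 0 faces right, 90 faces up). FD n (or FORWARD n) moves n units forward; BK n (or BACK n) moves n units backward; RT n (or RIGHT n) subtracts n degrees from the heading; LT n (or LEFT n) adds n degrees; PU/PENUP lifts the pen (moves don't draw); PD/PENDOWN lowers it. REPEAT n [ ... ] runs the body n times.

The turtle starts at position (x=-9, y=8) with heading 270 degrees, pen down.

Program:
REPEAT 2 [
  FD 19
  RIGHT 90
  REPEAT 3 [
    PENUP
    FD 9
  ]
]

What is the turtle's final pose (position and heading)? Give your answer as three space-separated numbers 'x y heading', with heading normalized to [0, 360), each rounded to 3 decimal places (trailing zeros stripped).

Executing turtle program step by step:
Start: pos=(-9,8), heading=270, pen down
REPEAT 2 [
  -- iteration 1/2 --
  FD 19: (-9,8) -> (-9,-11) [heading=270, draw]
  RT 90: heading 270 -> 180
  REPEAT 3 [
    -- iteration 1/3 --
    PU: pen up
    FD 9: (-9,-11) -> (-18,-11) [heading=180, move]
    -- iteration 2/3 --
    PU: pen up
    FD 9: (-18,-11) -> (-27,-11) [heading=180, move]
    -- iteration 3/3 --
    PU: pen up
    FD 9: (-27,-11) -> (-36,-11) [heading=180, move]
  ]
  -- iteration 2/2 --
  FD 19: (-36,-11) -> (-55,-11) [heading=180, move]
  RT 90: heading 180 -> 90
  REPEAT 3 [
    -- iteration 1/3 --
    PU: pen up
    FD 9: (-55,-11) -> (-55,-2) [heading=90, move]
    -- iteration 2/3 --
    PU: pen up
    FD 9: (-55,-2) -> (-55,7) [heading=90, move]
    -- iteration 3/3 --
    PU: pen up
    FD 9: (-55,7) -> (-55,16) [heading=90, move]
  ]
]
Final: pos=(-55,16), heading=90, 1 segment(s) drawn

Answer: -55 16 90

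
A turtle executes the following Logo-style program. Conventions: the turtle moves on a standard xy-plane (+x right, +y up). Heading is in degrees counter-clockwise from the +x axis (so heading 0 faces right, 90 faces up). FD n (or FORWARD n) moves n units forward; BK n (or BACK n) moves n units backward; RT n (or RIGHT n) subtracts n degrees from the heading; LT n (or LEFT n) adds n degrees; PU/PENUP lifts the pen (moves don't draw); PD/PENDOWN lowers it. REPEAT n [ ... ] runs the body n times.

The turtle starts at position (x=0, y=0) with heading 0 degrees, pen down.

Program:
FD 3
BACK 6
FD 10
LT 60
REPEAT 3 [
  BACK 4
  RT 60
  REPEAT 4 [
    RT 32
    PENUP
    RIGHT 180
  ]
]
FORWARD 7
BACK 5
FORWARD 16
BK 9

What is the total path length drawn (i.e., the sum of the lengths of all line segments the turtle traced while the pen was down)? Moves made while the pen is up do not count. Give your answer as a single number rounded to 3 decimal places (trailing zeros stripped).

Answer: 23

Derivation:
Executing turtle program step by step:
Start: pos=(0,0), heading=0, pen down
FD 3: (0,0) -> (3,0) [heading=0, draw]
BK 6: (3,0) -> (-3,0) [heading=0, draw]
FD 10: (-3,0) -> (7,0) [heading=0, draw]
LT 60: heading 0 -> 60
REPEAT 3 [
  -- iteration 1/3 --
  BK 4: (7,0) -> (5,-3.464) [heading=60, draw]
  RT 60: heading 60 -> 0
  REPEAT 4 [
    -- iteration 1/4 --
    RT 32: heading 0 -> 328
    PU: pen up
    RT 180: heading 328 -> 148
    -- iteration 2/4 --
    RT 32: heading 148 -> 116
    PU: pen up
    RT 180: heading 116 -> 296
    -- iteration 3/4 --
    RT 32: heading 296 -> 264
    PU: pen up
    RT 180: heading 264 -> 84
    -- iteration 4/4 --
    RT 32: heading 84 -> 52
    PU: pen up
    RT 180: heading 52 -> 232
  ]
  -- iteration 2/3 --
  BK 4: (5,-3.464) -> (7.463,-0.312) [heading=232, move]
  RT 60: heading 232 -> 172
  REPEAT 4 [
    -- iteration 1/4 --
    RT 32: heading 172 -> 140
    PU: pen up
    RT 180: heading 140 -> 320
    -- iteration 2/4 --
    RT 32: heading 320 -> 288
    PU: pen up
    RT 180: heading 288 -> 108
    -- iteration 3/4 --
    RT 32: heading 108 -> 76
    PU: pen up
    RT 180: heading 76 -> 256
    -- iteration 4/4 --
    RT 32: heading 256 -> 224
    PU: pen up
    RT 180: heading 224 -> 44
  ]
  -- iteration 3/3 --
  BK 4: (7.463,-0.312) -> (4.585,-3.091) [heading=44, move]
  RT 60: heading 44 -> 344
  REPEAT 4 [
    -- iteration 1/4 --
    RT 32: heading 344 -> 312
    PU: pen up
    RT 180: heading 312 -> 132
    -- iteration 2/4 --
    RT 32: heading 132 -> 100
    PU: pen up
    RT 180: heading 100 -> 280
    -- iteration 3/4 --
    RT 32: heading 280 -> 248
    PU: pen up
    RT 180: heading 248 -> 68
    -- iteration 4/4 --
    RT 32: heading 68 -> 36
    PU: pen up
    RT 180: heading 36 -> 216
  ]
]
FD 7: (4.585,-3.091) -> (-1.078,-7.205) [heading=216, move]
BK 5: (-1.078,-7.205) -> (2.967,-4.266) [heading=216, move]
FD 16: (2.967,-4.266) -> (-9.977,-13.671) [heading=216, move]
BK 9: (-9.977,-13.671) -> (-2.696,-8.381) [heading=216, move]
Final: pos=(-2.696,-8.381), heading=216, 4 segment(s) drawn

Segment lengths:
  seg 1: (0,0) -> (3,0), length = 3
  seg 2: (3,0) -> (-3,0), length = 6
  seg 3: (-3,0) -> (7,0), length = 10
  seg 4: (7,0) -> (5,-3.464), length = 4
Total = 23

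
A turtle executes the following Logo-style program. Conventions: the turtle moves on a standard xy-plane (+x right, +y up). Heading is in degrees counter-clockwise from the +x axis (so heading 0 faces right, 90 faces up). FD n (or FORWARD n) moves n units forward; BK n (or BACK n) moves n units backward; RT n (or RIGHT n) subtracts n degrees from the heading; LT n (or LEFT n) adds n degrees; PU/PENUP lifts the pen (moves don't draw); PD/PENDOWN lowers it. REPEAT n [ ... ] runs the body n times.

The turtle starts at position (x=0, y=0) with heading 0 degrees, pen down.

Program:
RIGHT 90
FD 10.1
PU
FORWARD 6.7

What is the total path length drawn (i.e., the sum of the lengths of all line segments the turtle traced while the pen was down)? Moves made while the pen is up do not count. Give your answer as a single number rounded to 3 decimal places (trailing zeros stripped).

Answer: 10.1

Derivation:
Executing turtle program step by step:
Start: pos=(0,0), heading=0, pen down
RT 90: heading 0 -> 270
FD 10.1: (0,0) -> (0,-10.1) [heading=270, draw]
PU: pen up
FD 6.7: (0,-10.1) -> (0,-16.8) [heading=270, move]
Final: pos=(0,-16.8), heading=270, 1 segment(s) drawn

Segment lengths:
  seg 1: (0,0) -> (0,-10.1), length = 10.1
Total = 10.1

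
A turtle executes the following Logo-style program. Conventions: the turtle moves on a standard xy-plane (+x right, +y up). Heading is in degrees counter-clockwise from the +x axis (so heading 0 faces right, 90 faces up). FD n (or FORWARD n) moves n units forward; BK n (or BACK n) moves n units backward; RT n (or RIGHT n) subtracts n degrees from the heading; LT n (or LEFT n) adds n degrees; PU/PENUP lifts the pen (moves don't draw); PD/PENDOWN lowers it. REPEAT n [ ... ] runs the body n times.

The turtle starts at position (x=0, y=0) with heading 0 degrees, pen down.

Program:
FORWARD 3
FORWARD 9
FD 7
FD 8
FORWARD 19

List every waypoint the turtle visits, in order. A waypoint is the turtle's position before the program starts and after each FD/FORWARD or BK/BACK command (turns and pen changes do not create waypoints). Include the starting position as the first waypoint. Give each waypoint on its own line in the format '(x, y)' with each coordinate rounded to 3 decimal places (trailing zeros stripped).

Executing turtle program step by step:
Start: pos=(0,0), heading=0, pen down
FD 3: (0,0) -> (3,0) [heading=0, draw]
FD 9: (3,0) -> (12,0) [heading=0, draw]
FD 7: (12,0) -> (19,0) [heading=0, draw]
FD 8: (19,0) -> (27,0) [heading=0, draw]
FD 19: (27,0) -> (46,0) [heading=0, draw]
Final: pos=(46,0), heading=0, 5 segment(s) drawn
Waypoints (6 total):
(0, 0)
(3, 0)
(12, 0)
(19, 0)
(27, 0)
(46, 0)

Answer: (0, 0)
(3, 0)
(12, 0)
(19, 0)
(27, 0)
(46, 0)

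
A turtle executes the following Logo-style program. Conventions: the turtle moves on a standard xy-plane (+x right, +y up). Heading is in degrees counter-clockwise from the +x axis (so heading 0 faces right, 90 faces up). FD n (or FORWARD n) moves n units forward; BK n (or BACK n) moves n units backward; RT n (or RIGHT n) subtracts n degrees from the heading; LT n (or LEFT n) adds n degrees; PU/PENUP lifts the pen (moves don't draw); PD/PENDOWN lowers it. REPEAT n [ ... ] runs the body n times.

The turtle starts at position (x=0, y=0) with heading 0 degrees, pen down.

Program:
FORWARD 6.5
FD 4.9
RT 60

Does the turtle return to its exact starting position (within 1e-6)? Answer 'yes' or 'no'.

Executing turtle program step by step:
Start: pos=(0,0), heading=0, pen down
FD 6.5: (0,0) -> (6.5,0) [heading=0, draw]
FD 4.9: (6.5,0) -> (11.4,0) [heading=0, draw]
RT 60: heading 0 -> 300
Final: pos=(11.4,0), heading=300, 2 segment(s) drawn

Start position: (0, 0)
Final position: (11.4, 0)
Distance = 11.4; >= 1e-6 -> NOT closed

Answer: no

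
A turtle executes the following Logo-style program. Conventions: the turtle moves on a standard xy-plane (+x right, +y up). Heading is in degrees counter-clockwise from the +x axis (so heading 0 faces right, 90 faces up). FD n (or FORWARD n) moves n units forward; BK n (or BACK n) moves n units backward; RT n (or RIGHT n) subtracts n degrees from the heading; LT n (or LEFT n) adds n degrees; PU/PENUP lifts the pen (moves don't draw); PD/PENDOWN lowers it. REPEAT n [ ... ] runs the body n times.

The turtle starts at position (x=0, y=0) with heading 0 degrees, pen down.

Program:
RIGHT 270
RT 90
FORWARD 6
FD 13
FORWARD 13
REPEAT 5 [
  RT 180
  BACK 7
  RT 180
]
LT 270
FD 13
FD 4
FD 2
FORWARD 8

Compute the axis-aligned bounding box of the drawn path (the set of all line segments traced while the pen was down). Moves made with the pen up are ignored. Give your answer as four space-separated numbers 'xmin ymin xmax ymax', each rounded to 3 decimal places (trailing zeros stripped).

Answer: 0 -27 67 0

Derivation:
Executing turtle program step by step:
Start: pos=(0,0), heading=0, pen down
RT 270: heading 0 -> 90
RT 90: heading 90 -> 0
FD 6: (0,0) -> (6,0) [heading=0, draw]
FD 13: (6,0) -> (19,0) [heading=0, draw]
FD 13: (19,0) -> (32,0) [heading=0, draw]
REPEAT 5 [
  -- iteration 1/5 --
  RT 180: heading 0 -> 180
  BK 7: (32,0) -> (39,0) [heading=180, draw]
  RT 180: heading 180 -> 0
  -- iteration 2/5 --
  RT 180: heading 0 -> 180
  BK 7: (39,0) -> (46,0) [heading=180, draw]
  RT 180: heading 180 -> 0
  -- iteration 3/5 --
  RT 180: heading 0 -> 180
  BK 7: (46,0) -> (53,0) [heading=180, draw]
  RT 180: heading 180 -> 0
  -- iteration 4/5 --
  RT 180: heading 0 -> 180
  BK 7: (53,0) -> (60,0) [heading=180, draw]
  RT 180: heading 180 -> 0
  -- iteration 5/5 --
  RT 180: heading 0 -> 180
  BK 7: (60,0) -> (67,0) [heading=180, draw]
  RT 180: heading 180 -> 0
]
LT 270: heading 0 -> 270
FD 13: (67,0) -> (67,-13) [heading=270, draw]
FD 4: (67,-13) -> (67,-17) [heading=270, draw]
FD 2: (67,-17) -> (67,-19) [heading=270, draw]
FD 8: (67,-19) -> (67,-27) [heading=270, draw]
Final: pos=(67,-27), heading=270, 12 segment(s) drawn

Segment endpoints: x in {0, 6, 19, 32, 39, 46, 53, 60, 67}, y in {-27, -19, -17, -13, 0, 0, 0, 0, 0, 0, 0, 0, 0}
xmin=0, ymin=-27, xmax=67, ymax=0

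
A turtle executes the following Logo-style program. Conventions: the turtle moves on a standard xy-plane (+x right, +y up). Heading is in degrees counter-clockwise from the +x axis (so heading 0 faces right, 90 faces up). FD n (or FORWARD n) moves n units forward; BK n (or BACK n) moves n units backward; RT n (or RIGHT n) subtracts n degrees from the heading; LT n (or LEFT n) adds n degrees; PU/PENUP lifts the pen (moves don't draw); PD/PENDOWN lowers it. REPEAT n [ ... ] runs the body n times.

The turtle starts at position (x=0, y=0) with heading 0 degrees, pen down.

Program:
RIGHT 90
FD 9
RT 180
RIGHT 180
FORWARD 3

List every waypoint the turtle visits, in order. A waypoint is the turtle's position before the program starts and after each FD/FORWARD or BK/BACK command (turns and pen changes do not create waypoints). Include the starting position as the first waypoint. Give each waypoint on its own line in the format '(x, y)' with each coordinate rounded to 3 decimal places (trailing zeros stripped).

Executing turtle program step by step:
Start: pos=(0,0), heading=0, pen down
RT 90: heading 0 -> 270
FD 9: (0,0) -> (0,-9) [heading=270, draw]
RT 180: heading 270 -> 90
RT 180: heading 90 -> 270
FD 3: (0,-9) -> (0,-12) [heading=270, draw]
Final: pos=(0,-12), heading=270, 2 segment(s) drawn
Waypoints (3 total):
(0, 0)
(0, -9)
(0, -12)

Answer: (0, 0)
(0, -9)
(0, -12)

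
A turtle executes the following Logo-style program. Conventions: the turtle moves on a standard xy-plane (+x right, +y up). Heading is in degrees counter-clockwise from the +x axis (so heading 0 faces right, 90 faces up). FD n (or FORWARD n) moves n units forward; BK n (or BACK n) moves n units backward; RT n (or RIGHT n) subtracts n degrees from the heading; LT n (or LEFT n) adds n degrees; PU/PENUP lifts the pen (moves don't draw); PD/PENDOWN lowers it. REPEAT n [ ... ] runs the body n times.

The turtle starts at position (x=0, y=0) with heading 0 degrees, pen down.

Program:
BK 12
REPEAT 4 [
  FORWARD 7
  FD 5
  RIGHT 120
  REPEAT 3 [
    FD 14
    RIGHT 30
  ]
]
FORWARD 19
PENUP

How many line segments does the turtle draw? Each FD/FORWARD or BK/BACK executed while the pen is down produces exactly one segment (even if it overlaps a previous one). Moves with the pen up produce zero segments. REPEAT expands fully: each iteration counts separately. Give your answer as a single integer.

Executing turtle program step by step:
Start: pos=(0,0), heading=0, pen down
BK 12: (0,0) -> (-12,0) [heading=0, draw]
REPEAT 4 [
  -- iteration 1/4 --
  FD 7: (-12,0) -> (-5,0) [heading=0, draw]
  FD 5: (-5,0) -> (0,0) [heading=0, draw]
  RT 120: heading 0 -> 240
  REPEAT 3 [
    -- iteration 1/3 --
    FD 14: (0,0) -> (-7,-12.124) [heading=240, draw]
    RT 30: heading 240 -> 210
    -- iteration 2/3 --
    FD 14: (-7,-12.124) -> (-19.124,-19.124) [heading=210, draw]
    RT 30: heading 210 -> 180
    -- iteration 3/3 --
    FD 14: (-19.124,-19.124) -> (-33.124,-19.124) [heading=180, draw]
    RT 30: heading 180 -> 150
  ]
  -- iteration 2/4 --
  FD 7: (-33.124,-19.124) -> (-39.187,-15.624) [heading=150, draw]
  FD 5: (-39.187,-15.624) -> (-43.517,-13.124) [heading=150, draw]
  RT 120: heading 150 -> 30
  REPEAT 3 [
    -- iteration 1/3 --
    FD 14: (-43.517,-13.124) -> (-31.392,-6.124) [heading=30, draw]
    RT 30: heading 30 -> 0
    -- iteration 2/3 --
    FD 14: (-31.392,-6.124) -> (-17.392,-6.124) [heading=0, draw]
    RT 30: heading 0 -> 330
    -- iteration 3/3 --
    FD 14: (-17.392,-6.124) -> (-5.268,-13.124) [heading=330, draw]
    RT 30: heading 330 -> 300
  ]
  -- iteration 3/4 --
  FD 7: (-5.268,-13.124) -> (-1.768,-19.187) [heading=300, draw]
  FD 5: (-1.768,-19.187) -> (0.732,-23.517) [heading=300, draw]
  RT 120: heading 300 -> 180
  REPEAT 3 [
    -- iteration 1/3 --
    FD 14: (0.732,-23.517) -> (-13.268,-23.517) [heading=180, draw]
    RT 30: heading 180 -> 150
    -- iteration 2/3 --
    FD 14: (-13.268,-23.517) -> (-25.392,-16.517) [heading=150, draw]
    RT 30: heading 150 -> 120
    -- iteration 3/3 --
    FD 14: (-25.392,-16.517) -> (-32.392,-4.392) [heading=120, draw]
    RT 30: heading 120 -> 90
  ]
  -- iteration 4/4 --
  FD 7: (-32.392,-4.392) -> (-32.392,2.608) [heading=90, draw]
  FD 5: (-32.392,2.608) -> (-32.392,7.608) [heading=90, draw]
  RT 120: heading 90 -> 330
  REPEAT 3 [
    -- iteration 1/3 --
    FD 14: (-32.392,7.608) -> (-20.268,0.608) [heading=330, draw]
    RT 30: heading 330 -> 300
    -- iteration 2/3 --
    FD 14: (-20.268,0.608) -> (-13.268,-11.517) [heading=300, draw]
    RT 30: heading 300 -> 270
    -- iteration 3/3 --
    FD 14: (-13.268,-11.517) -> (-13.268,-25.517) [heading=270, draw]
    RT 30: heading 270 -> 240
  ]
]
FD 19: (-13.268,-25.517) -> (-22.768,-41.971) [heading=240, draw]
PU: pen up
Final: pos=(-22.768,-41.971), heading=240, 22 segment(s) drawn
Segments drawn: 22

Answer: 22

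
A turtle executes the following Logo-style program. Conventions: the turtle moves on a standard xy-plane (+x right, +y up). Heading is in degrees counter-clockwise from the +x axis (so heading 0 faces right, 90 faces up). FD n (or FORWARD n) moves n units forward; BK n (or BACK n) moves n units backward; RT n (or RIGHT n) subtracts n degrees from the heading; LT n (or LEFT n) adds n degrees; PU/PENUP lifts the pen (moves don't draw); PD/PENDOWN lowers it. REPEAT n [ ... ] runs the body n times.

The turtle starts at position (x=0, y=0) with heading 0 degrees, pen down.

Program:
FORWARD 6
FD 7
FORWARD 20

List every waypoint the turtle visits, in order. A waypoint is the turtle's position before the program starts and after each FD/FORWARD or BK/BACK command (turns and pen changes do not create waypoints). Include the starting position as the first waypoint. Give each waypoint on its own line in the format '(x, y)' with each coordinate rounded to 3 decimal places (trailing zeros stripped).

Answer: (0, 0)
(6, 0)
(13, 0)
(33, 0)

Derivation:
Executing turtle program step by step:
Start: pos=(0,0), heading=0, pen down
FD 6: (0,0) -> (6,0) [heading=0, draw]
FD 7: (6,0) -> (13,0) [heading=0, draw]
FD 20: (13,0) -> (33,0) [heading=0, draw]
Final: pos=(33,0), heading=0, 3 segment(s) drawn
Waypoints (4 total):
(0, 0)
(6, 0)
(13, 0)
(33, 0)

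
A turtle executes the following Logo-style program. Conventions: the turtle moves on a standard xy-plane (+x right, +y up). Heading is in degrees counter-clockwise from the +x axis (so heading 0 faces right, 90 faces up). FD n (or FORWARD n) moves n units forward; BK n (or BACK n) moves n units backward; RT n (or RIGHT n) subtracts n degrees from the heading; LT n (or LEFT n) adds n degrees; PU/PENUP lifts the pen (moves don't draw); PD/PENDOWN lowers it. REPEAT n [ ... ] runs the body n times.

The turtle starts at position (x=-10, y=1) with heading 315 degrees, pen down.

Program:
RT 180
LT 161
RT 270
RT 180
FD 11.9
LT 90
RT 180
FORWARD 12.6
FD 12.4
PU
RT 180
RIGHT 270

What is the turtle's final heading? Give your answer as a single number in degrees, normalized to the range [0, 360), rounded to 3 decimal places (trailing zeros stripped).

Executing turtle program step by step:
Start: pos=(-10,1), heading=315, pen down
RT 180: heading 315 -> 135
LT 161: heading 135 -> 296
RT 270: heading 296 -> 26
RT 180: heading 26 -> 206
FD 11.9: (-10,1) -> (-20.696,-4.217) [heading=206, draw]
LT 90: heading 206 -> 296
RT 180: heading 296 -> 116
FD 12.6: (-20.696,-4.217) -> (-26.219,7.108) [heading=116, draw]
FD 12.4: (-26.219,7.108) -> (-31.655,18.253) [heading=116, draw]
PU: pen up
RT 180: heading 116 -> 296
RT 270: heading 296 -> 26
Final: pos=(-31.655,18.253), heading=26, 3 segment(s) drawn

Answer: 26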